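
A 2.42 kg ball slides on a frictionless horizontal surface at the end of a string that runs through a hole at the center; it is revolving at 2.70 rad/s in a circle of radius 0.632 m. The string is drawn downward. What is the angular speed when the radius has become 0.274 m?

ω₂ ≈ 14.4 rad/s

No torque about the axis ⇒ m r₁² ω₁ = m r₂² ω₂.
ω₂ = ω₁ (r₁/r₂)² = (2.70)(0.632/0.274)² = 14.36 rad/s.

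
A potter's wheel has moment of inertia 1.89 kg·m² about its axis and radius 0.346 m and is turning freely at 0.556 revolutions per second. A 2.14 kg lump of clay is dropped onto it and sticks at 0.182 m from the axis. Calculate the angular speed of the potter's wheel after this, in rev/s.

The added mass arrives with no angular momentum about the axis, and any external torque about the axis is negligible, so the system's angular momentum is conserved.
Added inertia Σmr² = (2.14)(0.182)² = 0.07089 kg·m²; I_f = 1.890 + 0.07089 = 1.961 kg·m².
ω_f = I_p ω_i / I_f = (1.890)(0.556) / 1.961 = 0.5359 rev/s.

ω_f ≈ 0.536 rev/s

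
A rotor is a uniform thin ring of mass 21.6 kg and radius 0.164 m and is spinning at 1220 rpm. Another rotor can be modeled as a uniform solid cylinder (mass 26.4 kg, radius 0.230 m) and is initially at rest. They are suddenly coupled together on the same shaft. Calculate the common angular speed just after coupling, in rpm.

The coupling torques are internal; angular momentum about the shared axis is conserved.
Moments of inertia: I_A = (21.6)(0.164)² = 0.5810 kg·m²; I_B = ½(26.4)(0.230)² = 0.6983 kg·m².
Taking A's sense as positive: L = (0.5810)(1220) = 708.8 kg·m²·rpm.
Combined I = 0.5810 + 0.6983 = 1.279 kg·m².
ω_f = L / I = 708.8 / 1.279 = 554.1 rpm.

|ω_f| ≈ 554 rpm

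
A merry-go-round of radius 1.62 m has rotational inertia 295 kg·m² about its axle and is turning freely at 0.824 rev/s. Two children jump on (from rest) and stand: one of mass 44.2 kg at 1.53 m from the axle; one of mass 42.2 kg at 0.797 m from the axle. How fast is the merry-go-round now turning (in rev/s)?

ω_f ≈ 0.572 rev/s

The added mass arrives with no angular momentum about the axle, and any external torque about the axle is negligible, so the system's angular momentum is conserved.
Added inertia Σmr² = (44.2)(1.53)² + (42.2)(0.797)² = 130.3 kg·m²; I_f = 295.0 + 130.3 = 425.3 kg·m².
ω_f = I_p ω_i / I_f = (295.0)(0.824) / 425.3 = 0.5716 rev/s.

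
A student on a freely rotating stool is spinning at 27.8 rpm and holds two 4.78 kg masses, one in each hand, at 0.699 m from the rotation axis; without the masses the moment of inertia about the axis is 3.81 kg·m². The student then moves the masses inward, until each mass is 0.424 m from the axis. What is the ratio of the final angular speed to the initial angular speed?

ω₂/ω₁ ≈ 1.53

No external torque acts about the spin axis, so angular momentum is conserved.
I₁ = 3.81 + 2(4.78)(0.699)² = 8.481 kg·m²; I₂ = 3.81 + 2(4.78)(0.424)² = 5.529 kg·m².
ω₂/ω₁ = I₁/I₂ = 8.481 / 5.529 = 1.534.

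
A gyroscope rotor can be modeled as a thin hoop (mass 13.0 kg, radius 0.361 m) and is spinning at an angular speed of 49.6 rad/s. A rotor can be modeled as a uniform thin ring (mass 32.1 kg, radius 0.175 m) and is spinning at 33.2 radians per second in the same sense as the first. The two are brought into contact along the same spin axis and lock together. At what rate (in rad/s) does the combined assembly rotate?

No external torque acts about the common axis, so total angular momentum is conserved.
Moments of inertia: I_A = (13.0)(0.361)² = 1.694 kg·m²; I_B = (32.1)(0.175)² = 0.9831 kg·m².
Taking A's sense as positive: L = (1.694)(49.6) + (0.9831)(33.2) = 116.7 kg·m²·rad/s.
Combined I = 1.694 + 0.9831 = 2.677 kg·m².
ω_f = L / I = 116.7 / 2.677 = 43.58 rad/s.

|ω_f| ≈ 43.6 rad/s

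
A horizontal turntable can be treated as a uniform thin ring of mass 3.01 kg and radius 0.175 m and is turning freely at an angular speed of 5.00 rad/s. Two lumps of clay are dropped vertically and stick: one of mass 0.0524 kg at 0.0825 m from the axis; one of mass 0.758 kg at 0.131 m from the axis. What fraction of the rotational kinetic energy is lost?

The added mass arrives with no angular momentum about the axis, and any external torque about the axis is negligible, so the system's angular momentum is conserved.
I_p = (3.01)(0.175)² = 0.09218 kg·m².
Added inertia Σmr² = (0.0524)(0.0825)² + (0.758)(0.131)² = 0.01336 kg·m²; I_f = 0.09218 + 0.01336 = 0.1055 kg·m².
ω_f = I_p ω_i / I_f = (0.09218)(5.00) / 0.1055 = 4.367 rad/s.
KE_i = ½(0.09218)(5.000 rad/s)² = 1.152 J; KE_f = ½(0.1055)(4.367)² = 1.006 J.
Fraction lost = 0.1266.

fraction ≈ 0.127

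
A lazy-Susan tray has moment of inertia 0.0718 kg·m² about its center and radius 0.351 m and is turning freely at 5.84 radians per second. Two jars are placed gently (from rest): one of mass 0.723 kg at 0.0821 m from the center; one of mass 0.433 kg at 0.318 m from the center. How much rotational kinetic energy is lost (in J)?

The added mass arrives with no angular momentum about the center, and any external torque about the center is negligible, so the system's angular momentum is conserved.
Added inertia Σmr² = (0.723)(0.0821)² + (0.433)(0.318)² = 0.04866 kg·m²; I_f = 0.07180 + 0.04866 = 0.1205 kg·m².
ω_f = I_p ω_i / I_f = (0.07180)(5.84) / 0.1205 = 3.481 rad/s.
KE_i = ½(0.07180)(5.840 rad/s)² = 1.224 J; KE_f = ½(0.1205)(3.481)² = 0.7298 J.

energy lost ≈ 0.495 J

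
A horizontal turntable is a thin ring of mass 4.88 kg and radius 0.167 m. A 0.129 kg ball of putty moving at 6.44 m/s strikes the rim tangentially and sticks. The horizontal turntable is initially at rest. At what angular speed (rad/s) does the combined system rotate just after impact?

The axle reaction passes through the axle and exerts no torque about it; angular momentum about the axle is conserved through the impact.
I_p = (4.88)(0.167)² = 0.1361 kg·m². Taking the sense of the ball of putty's angular momentum as positive, L_{ball} = m v R = (0.129)(6.44)(0.167) = 0.1387 kg·m²/s.
L_i = 0 + 0.1387 = 0.1387 kg·m²/s.
After sticking, I_f = I_p + m R² = 0.1361 + (0.129)(0.167)² = 0.1397 kg·m².
ω_f = L_i / I_f = 0.1387 / 0.1397 = 0.9931 rad/s.

|ω_f| ≈ 0.993 rad/s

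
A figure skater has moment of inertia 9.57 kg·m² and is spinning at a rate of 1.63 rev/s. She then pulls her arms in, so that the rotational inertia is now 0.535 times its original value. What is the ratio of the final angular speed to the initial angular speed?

With no external torque about the axis, L is conserved: I₁ω₁ = I₂ω₂.
I₂ = 0.535 × 9.57 = 5.120 kg·m².
ω₂/ω₁ = I₁/I₂ = 9.570 / 5.120 = 1.869.

ω₂/ω₁ ≈ 1.87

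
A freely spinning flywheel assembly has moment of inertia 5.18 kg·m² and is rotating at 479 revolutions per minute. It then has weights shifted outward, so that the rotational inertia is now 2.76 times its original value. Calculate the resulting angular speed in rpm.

With no external torque about the axis, L is conserved: I₁ω₁ = I₂ω₂.
I₂ = 2.76 × 5.18 = 14.30 kg·m².
ω₂ = I₁ω₁ / I₂ = (5.180)(479 rpm) / (14.30) = 173.6 rpm.

ω₂ ≈ 174 rpm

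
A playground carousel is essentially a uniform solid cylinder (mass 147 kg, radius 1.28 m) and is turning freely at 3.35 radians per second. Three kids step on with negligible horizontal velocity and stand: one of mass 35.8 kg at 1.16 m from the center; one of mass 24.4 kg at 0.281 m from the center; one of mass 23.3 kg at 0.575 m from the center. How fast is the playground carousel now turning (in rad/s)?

ω_f ≈ 2.26 rad/s

The added mass arrives with no angular momentum about the center, and any external torque about the center is negligible, so the system's angular momentum is conserved.
I_p = ½(147)(1.28)² = 120.4 kg·m².
Added inertia Σmr² = (35.8)(1.16)² + (24.4)(0.281)² + (23.3)(0.575)² = 57.80 kg·m²; I_f = 120.4 + 57.80 = 178.2 kg·m².
ω_f = I_p ω_i / I_f = (120.4)(3.35) / 178.2 = 2.264 rad/s.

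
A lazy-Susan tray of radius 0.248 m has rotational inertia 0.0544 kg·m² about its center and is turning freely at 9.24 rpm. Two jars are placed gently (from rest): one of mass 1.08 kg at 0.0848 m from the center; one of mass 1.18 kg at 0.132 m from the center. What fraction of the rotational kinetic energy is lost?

The added mass arrives with no angular momentum about the center, and any external torque about the center is negligible, so the system's angular momentum is conserved.
Added inertia Σmr² = (1.08)(0.0848)² + (1.18)(0.132)² = 0.02833 kg·m²; I_f = 0.05440 + 0.02833 = 0.08273 kg·m².
ω_f = I_p ω_i / I_f = (0.05440)(9.24) / 0.08273 = 6.076 rpm.
KE_i = ½(0.05440)(0.9676 rad/s)² = 0.02547 J; KE_f = ½(0.08273)(0.6363)² = 0.01675 J.
Fraction lost = 0.3424.

fraction ≈ 0.342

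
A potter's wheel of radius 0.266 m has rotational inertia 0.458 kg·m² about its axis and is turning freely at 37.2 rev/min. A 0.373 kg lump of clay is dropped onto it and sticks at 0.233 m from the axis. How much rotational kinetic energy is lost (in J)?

The added mass arrives with no angular momentum about the axis, and any external torque about the axis is negligible, so the system's angular momentum is conserved.
Added inertia Σmr² = (0.373)(0.233)² = 0.02025 kg·m²; I_f = 0.4580 + 0.02025 = 0.4782 kg·m².
ω_f = I_p ω_i / I_f = (0.4580)(37.2) / 0.4782 = 35.62 rpm.
KE_i = ½(0.4580)(3.896 rad/s)² = 3.475 J; KE_f = ½(0.4782)(3.731)² = 3.328 J.

energy lost ≈ 0.147 J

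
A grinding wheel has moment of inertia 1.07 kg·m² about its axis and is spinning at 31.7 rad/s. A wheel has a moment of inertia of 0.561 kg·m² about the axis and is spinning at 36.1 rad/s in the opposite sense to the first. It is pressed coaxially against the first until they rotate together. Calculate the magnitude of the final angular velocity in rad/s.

|ω_f| ≈ 8.38 rad/s

No external torque acts about the common axis, so total angular momentum is conserved.
Taking A's sense as positive: L = (1.070)(31.7) − (0.5610)(36.1) = 13.67 kg·m²·rad/s.
Combined I = 1.070 + 0.5610 = 1.631 kg·m².
ω_f = L / I = 13.67 / 1.631 = 8.379 rad/s.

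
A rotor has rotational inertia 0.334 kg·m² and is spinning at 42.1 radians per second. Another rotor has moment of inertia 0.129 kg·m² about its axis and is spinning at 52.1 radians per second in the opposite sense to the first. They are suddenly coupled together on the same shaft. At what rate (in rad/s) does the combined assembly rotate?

|ω_f| ≈ 15.9 rad/s

No external torque acts about the common axis, so total angular momentum is conserved.
Taking A's sense as positive: L = (0.3340)(42.1) − (0.1290)(52.1) = 7.341 kg·m²·rad/s.
Combined I = 0.3340 + 0.1290 = 0.4630 kg·m².
ω_f = L / I = 7.341 / 0.4630 = 15.85 rad/s.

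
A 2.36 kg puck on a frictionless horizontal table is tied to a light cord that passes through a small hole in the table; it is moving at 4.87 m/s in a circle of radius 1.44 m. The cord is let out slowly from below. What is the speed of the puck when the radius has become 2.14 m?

Central (radial) force ⇒ zero torque about the center ⇒ m v r is constant.
v₂ = v₁ r₁ / r₂ = (4.87)(1.44) / (2.14) = 3.277 m/s.

v₂ ≈ 3.28 m/s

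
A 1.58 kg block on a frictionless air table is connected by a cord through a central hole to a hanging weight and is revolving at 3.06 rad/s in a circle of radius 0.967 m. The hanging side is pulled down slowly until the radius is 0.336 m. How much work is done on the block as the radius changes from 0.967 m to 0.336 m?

W ≈ 50.4 J

The constraining force is radial, so m r² ω about the center is conserved.
ω₂ = ω₁ (r₁/r₂)² = (3.06)(0.967/0.336)² = 25.35 rad/s.
W = ΔKE = ½m(v₂² − v₁²) = 50.38 J.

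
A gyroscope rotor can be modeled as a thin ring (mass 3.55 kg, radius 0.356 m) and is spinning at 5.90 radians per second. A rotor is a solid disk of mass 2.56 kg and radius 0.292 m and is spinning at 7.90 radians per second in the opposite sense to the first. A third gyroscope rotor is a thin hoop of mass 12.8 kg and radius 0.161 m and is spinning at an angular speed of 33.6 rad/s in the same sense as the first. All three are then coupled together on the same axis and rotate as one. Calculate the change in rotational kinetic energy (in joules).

The coupling torques are internal; angular momentum about the shared axis is conserved.
Moments of inertia: I_A = (3.55)(0.356)² = 0.4499 kg·m²; I_B = ½(2.56)(0.292)² = 0.1091 kg·m²; I_C = (12.8)(0.161)² = 0.3318 kg·m².
Taking A's sense as positive: L = (0.4499)(5.90) − (0.1091)(7.90) + (0.3318)(33.6) = 12.94 kg·m²·rad/s.
Combined I = 0.4499 + 0.1091 + 0.3318 = 0.8908 kg·m².
ω_f = L / I = 12.94 / 0.8908 = 14.53 rad/s.
KE_i = ½ΣIω² = 198.5 J; KE_f = ½(0.8908)(14.53)² = 93.99 J.

ΔKE ≈ -105 J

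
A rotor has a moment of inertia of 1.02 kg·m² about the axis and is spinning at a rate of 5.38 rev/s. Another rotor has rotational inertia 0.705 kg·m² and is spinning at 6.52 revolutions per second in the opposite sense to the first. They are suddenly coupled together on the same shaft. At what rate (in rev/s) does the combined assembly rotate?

|ω_f| ≈ 0.517 rev/s

No external torque acts about the common axis, so total angular momentum is conserved.
Taking A's sense as positive: L = (1.020)(5.38) − (0.7050)(6.52) = 0.8910 kg·m²·rev/s.
Combined I = 1.020 + 0.7050 = 1.725 kg·m².
ω_f = L / I = 0.8910 / 1.725 = 0.5165 rev/s.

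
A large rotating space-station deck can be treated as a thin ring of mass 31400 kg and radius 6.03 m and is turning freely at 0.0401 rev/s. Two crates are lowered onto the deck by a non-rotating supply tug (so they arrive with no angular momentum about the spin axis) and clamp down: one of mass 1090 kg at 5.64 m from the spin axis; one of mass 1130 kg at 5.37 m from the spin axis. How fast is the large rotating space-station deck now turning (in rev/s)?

The added mass arrives with no angular momentum about the spin axis, and any external torque about the spin axis is negligible, so the system's angular momentum is conserved.
I_p = (31400)(6.03)² = 1.142e+06 kg·m².
Added inertia Σmr² = (1090)(5.64)² + (1130)(5.37)² = 67260 kg·m²; I_f = 1.142e+06 + 67260 = 1.209e+06 kg·m².
ω_f = I_p ω_i / I_f = (1.142e+06)(0.0401) / 1.209e+06 = 0.03787 rev/s.

ω_f ≈ 0.0379 rev/s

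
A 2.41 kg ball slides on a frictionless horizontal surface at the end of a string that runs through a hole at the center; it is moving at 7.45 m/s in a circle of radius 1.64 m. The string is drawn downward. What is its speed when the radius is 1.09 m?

The only horizontal force on the mass is along the cord (radial), so it exerts no torque about the hole and angular momentum m v r is conserved.
v₂ = v₁ r₁ / r₂ = (7.45)(1.64) / (1.09) = 11.21 m/s.

v₂ ≈ 11.2 m/s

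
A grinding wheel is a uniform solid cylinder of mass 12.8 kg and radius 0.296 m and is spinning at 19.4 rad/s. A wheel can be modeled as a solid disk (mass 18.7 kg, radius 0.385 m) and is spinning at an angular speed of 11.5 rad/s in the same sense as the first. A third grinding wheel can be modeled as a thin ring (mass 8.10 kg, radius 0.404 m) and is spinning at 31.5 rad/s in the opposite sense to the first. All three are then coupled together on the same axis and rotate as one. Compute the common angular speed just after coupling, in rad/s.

|ω_f| ≈ 4.54 rad/s

No external torque acts about the common axis, so total angular momentum is conserved.
Moments of inertia: I_A = ½(12.8)(0.296)² = 0.5607 kg·m²; I_B = ½(18.7)(0.385)² = 1.386 kg·m²; I_C = (8.10)(0.404)² = 1.322 kg·m².
Taking A's sense as positive: L = (0.5607)(19.4) + (1.386)(11.5) − (1.322)(31.5) = -14.83 kg·m²·rad/s.
Combined I = 0.5607 + 1.386 + 1.322 = 3.269 kg·m².
ω_f = L / I = -14.83 / 3.269 = -4.536 rad/s.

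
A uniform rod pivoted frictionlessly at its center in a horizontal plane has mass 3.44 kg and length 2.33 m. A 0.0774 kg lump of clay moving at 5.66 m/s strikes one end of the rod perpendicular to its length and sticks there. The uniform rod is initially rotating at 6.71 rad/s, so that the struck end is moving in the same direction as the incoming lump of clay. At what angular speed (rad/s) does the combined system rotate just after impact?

|ω_f| ≈ 6.59 rad/s

The axle reaction passes through the pivot and exerts no torque about it; angular momentum about the pivot is conserved through the impact.
I_p = (1/12)(3.44)(2.33)² = 1.556 kg·m². Taking the sense of the lump of clay's angular momentum as positive, L_{lump} = m v R = (0.0774)(5.66)(2.33/2) = 0.5104 kg·m²/s.
L_i = +I_p ω_p + m v R = +(1.556)(6.71) + 0.5104 = 10.95 kg·m²/s.
After sticking, I_f = I_p + m R² = 1.556 + (0.0774)(2.33/2)² = 1.661 kg·m².
ω_f = L_i / I_f = 10.95 / 1.661 = 6.593 rad/s.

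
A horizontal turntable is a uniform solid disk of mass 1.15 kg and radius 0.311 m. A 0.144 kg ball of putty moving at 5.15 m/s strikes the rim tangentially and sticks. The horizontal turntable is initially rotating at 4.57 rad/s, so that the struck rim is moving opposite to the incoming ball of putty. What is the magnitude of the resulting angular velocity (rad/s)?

The axle reaction passes through the axle and exerts no torque about it; angular momentum about the axle is conserved through the impact.
I_p = ½(1.15)(0.311)² = 0.05561 kg·m². Taking the sense of the ball of putty's angular momentum as positive, L_{ball} = m v R = (0.144)(5.15)(0.311) = 0.2306 kg·m²/s.
L_i = −I_p ω_p + m v R = −(0.05561)(4.57) + 0.2306 = -0.02352 kg·m²/s.
After sticking, I_f = I_p + m R² = 0.05561 + (0.144)(0.311)² = 0.06954 kg·m².
ω_f = L_i / I_f = -0.02352 / 0.06954 = -0.3382 rad/s.

|ω_f| ≈ 0.338 rad/s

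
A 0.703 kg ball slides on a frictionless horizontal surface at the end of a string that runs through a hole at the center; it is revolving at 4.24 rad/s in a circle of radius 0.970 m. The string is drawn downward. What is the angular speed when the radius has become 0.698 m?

No torque about the axis ⇒ m r₁² ω₁ = m r₂² ω₂.
ω₂ = ω₁ (r₁/r₂)² = (4.24)(0.970/0.698)² = 8.188 rad/s.

ω₂ ≈ 8.19 rad/s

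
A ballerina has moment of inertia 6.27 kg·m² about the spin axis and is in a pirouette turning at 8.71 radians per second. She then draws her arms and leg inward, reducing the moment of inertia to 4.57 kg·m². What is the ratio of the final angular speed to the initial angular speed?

ω₂/ω₁ ≈ 1.37

Angular momentum about the spin axis is conserved since the torque about it is zero.
ω₂/ω₁ = I₁/I₂ = 6.270 / 4.570 = 1.372.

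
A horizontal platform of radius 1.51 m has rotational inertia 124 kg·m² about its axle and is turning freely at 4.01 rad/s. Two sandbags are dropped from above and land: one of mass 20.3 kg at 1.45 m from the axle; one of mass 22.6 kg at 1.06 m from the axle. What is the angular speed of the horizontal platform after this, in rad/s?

ω_f ≈ 2.59 rad/s

The added mass arrives with no angular momentum about the axle, and any external torque about the axle is negligible, so the system's angular momentum is conserved.
Added inertia Σmr² = (20.3)(1.45)² + (22.6)(1.06)² = 68.07 kg·m²; I_f = 124.0 + 68.07 = 192.1 kg·m².
ω_f = I_p ω_i / I_f = (124.0)(4.01) / 192.1 = 2.589 rad/s.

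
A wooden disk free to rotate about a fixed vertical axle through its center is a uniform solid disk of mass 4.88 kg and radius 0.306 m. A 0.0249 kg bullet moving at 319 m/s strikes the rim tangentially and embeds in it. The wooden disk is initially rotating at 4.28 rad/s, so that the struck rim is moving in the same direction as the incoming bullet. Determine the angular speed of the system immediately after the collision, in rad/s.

The axle reaction passes through the axle and exerts no torque about it; angular momentum about the axle is conserved through the impact.
I_p = ½(4.88)(0.306)² = 0.2285 kg·m². Taking the sense of the bullet's angular momentum as positive, L_{bullet} = m v R = (0.0249)(319)(0.306) = 2.431 kg·m²/s.
L_i = +I_p ω_p + m v R = +(0.2285)(4.28) + 2.431 = 3.408 kg·m²/s.
After sticking, I_f = I_p + m R² = 0.2285 + (0.0249)(0.306)² = 0.2308 kg·m².
ω_f = L_i / I_f = 3.408 / 0.2308 = 14.77 rad/s.

|ω_f| ≈ 14.8 rad/s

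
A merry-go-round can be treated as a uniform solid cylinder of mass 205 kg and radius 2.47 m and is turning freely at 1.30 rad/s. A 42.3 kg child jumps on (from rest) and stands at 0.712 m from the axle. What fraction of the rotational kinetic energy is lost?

No external torque acts about the axle; L_before = L_after.
I_p = ½(205)(2.47)² = 625.3 kg·m².
Added inertia Σmr² = (42.3)(0.712)² = 21.44 kg·m²; I_f = 625.3 + 21.44 = 646.8 kg·m².
ω_f = I_p ω_i / I_f = (625.3)(1.30) / 646.8 = 1.257 rad/s.
KE_i = ½(625.3)(1.300 rad/s)² = 528.4 J; KE_f = ½(646.8)(1.257)² = 510.9 J.
Fraction lost = 0.03315.

fraction ≈ 0.0332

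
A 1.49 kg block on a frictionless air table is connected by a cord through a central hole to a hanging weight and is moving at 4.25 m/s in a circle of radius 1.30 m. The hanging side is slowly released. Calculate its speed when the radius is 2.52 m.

v₂ ≈ 2.19 m/s

The only horizontal force on the mass is along the cord (radial), so it exerts no torque about the hole and angular momentum m v r is conserved.
v₂ = v₁ r₁ / r₂ = (4.25)(1.30) / (2.52) = 2.192 m/s.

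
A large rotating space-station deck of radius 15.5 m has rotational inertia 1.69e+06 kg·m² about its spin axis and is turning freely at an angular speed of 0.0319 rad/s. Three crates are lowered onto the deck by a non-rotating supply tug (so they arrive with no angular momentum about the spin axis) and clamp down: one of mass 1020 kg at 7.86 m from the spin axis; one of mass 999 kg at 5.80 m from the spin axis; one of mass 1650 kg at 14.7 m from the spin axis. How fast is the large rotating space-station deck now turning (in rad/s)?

No external torque acts about the spin axis; L_before = L_after.
Added inertia Σmr² = (1020)(7.86)² + (999)(5.80)² + (1650)(14.7)² = 4.532e+05 kg·m²; I_f = 1.690e+06 + 4.532e+05 = 2.143e+06 kg·m².
ω_f = I_p ω_i / I_f = (1.690e+06)(0.0319) / 2.143e+06 = 0.02515 rad/s.

ω_f ≈ 0.0252 rad/s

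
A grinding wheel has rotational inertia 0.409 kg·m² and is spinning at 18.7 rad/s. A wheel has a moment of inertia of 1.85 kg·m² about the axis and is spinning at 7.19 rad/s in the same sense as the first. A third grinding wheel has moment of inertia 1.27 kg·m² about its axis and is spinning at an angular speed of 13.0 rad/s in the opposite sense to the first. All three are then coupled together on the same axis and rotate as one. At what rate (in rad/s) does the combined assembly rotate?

|ω_f| ≈ 1.26 rad/s

The coupling torques are internal; angular momentum about the shared axis is conserved.
Taking A's sense as positive: L = (0.4090)(18.7) + (1.850)(7.19) − (1.270)(13.0) = 4.440 kg·m²·rad/s.
Combined I = 0.4090 + 1.850 + 1.270 = 3.529 kg·m².
ω_f = L / I = 4.440 / 3.529 = 1.258 rad/s.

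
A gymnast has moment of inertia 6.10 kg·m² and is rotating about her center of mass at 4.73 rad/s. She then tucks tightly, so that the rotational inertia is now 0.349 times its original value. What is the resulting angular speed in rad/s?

ω₂ ≈ 13.6 rad/s

Angular momentum about the spin axis is conserved since the torque about it is zero.
I₂ = 0.349 × 6.10 = 2.129 kg·m².
ω₂ = I₁ω₁ / I₂ = (6.100)(4.73 rad/s) / (2.129) = 13.55 rad/s.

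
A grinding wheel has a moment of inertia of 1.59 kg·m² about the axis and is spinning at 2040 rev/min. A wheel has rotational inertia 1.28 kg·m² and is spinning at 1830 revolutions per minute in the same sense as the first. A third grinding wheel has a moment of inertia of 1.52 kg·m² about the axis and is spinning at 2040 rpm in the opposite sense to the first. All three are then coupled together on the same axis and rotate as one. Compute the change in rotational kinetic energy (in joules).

ΔKE ≈ -86800 J

No external torque acts about the common axis, so total angular momentum is conserved.
Taking A's sense as positive: L = (1.590)(2040) + (1.280)(1830) − (1.520)(2040) = 2485 kg·m²·rpm.
Combined I = 1.590 + 1.280 + 1.520 = 4.390 kg·m².
ω_f = L / I = 2485 / 4.390 = 566.1 rpm.
KE_i = ½ΣIω² = 94470 J; KE_f = ½(4.390)(59.28)² = 7714 J.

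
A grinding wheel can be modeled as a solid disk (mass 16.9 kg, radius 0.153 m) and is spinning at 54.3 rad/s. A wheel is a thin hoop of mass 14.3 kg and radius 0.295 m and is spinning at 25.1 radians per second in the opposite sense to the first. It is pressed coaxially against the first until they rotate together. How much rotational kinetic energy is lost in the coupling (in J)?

No external torque acts about the common axis, so total angular momentum is conserved.
Moments of inertia: I_A = ½(16.9)(0.153)² = 0.1978 kg·m²; I_B = (14.3)(0.295)² = 1.244 kg·m².
Taking A's sense as positive: L = (0.1978)(54.3) − (1.244)(25.1) = -20.50 kg·m²·rad/s.
Combined I = 0.1978 + 1.244 = 1.442 kg·m².
ω_f = L / I = -20.50 / 1.442 = -14.21 rad/s.
KE_i = ½ΣIω² = 683.6 J; KE_f = ½(1.442)(14.21)² = 145.6 J.

ΔKE lost ≈ 538 J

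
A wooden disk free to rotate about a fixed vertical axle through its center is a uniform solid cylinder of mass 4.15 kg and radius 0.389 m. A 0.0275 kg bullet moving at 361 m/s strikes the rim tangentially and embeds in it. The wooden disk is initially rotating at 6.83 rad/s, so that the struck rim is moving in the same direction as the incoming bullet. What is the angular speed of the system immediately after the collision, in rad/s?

The axle reaction passes through the axle and exerts no torque about it; angular momentum about the axle is conserved through the impact.
I_p = ½(4.15)(0.389)² = 0.3140 kg·m². Taking the sense of the bullet's angular momentum as positive, L_{bullet} = m v R = (0.0275)(361)(0.389) = 3.862 kg·m²/s.
L_i = +I_p ω_p + m v R = +(0.3140)(6.83) + 3.862 = 6.006 kg·m²/s.
After sticking, I_f = I_p + m R² = 0.3140 + (0.0275)(0.389)² = 0.3182 kg·m².
ω_f = L_i / I_f = 6.006 / 0.3182 = 18.88 rad/s.

|ω_f| ≈ 18.9 rad/s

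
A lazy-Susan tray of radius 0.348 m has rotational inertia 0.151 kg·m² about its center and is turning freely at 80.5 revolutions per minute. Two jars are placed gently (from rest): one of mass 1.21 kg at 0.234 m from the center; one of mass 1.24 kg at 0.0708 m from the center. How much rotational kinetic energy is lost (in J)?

energy lost ≈ 1.74 J

No external torque acts about the center; L_before = L_after.
Added inertia Σmr² = (1.21)(0.234)² + (1.24)(0.0708)² = 0.07247 kg·m²; I_f = 0.1510 + 0.07247 = 0.2235 kg·m².
ω_f = I_p ω_i / I_f = (0.1510)(80.5) / 0.2235 = 54.39 rpm.
KE_i = ½(0.1510)(8.430 rad/s)² = 5.365 J; KE_f = ½(0.2235)(5.696)² = 3.625 J.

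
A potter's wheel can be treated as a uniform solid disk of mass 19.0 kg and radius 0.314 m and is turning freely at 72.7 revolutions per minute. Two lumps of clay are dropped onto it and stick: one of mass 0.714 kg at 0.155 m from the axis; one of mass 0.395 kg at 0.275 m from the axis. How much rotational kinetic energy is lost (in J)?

energy lost ≈ 1.30 J

The added mass arrives with no angular momentum about the axis, and any external torque about the axis is negligible, so the system's angular momentum is conserved.
I_p = ½(19.0)(0.314)² = 0.9367 kg·m².
Added inertia Σmr² = (0.714)(0.155)² + (0.395)(0.275)² = 0.04703 kg·m²; I_f = 0.9367 + 0.04703 = 0.9837 kg·m².
ω_f = I_p ω_i / I_f = (0.9367)(72.7) / 0.9837 = 69.22 rpm.
KE_i = ½(0.9367)(7.613 rad/s)² = 27.14 J; KE_f = ½(0.9837)(7.249)² = 25.85 J.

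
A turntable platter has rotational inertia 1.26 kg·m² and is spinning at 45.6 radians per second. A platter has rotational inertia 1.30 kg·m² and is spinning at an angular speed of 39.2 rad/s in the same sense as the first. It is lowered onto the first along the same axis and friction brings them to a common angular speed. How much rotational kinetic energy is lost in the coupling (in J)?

No external torque acts about the common axis, so total angular momentum is conserved.
Taking A's sense as positive: L = (1.260)(45.6) + (1.300)(39.2) = 108.4 kg·m²·rad/s.
Combined I = 1.260 + 1.300 = 2.560 kg·m².
ω_f = L / I = 108.4 / 2.560 = 42.35 rad/s.
KE_i = ½ΣIω² = 2309 J; KE_f = ½(2.560)(42.35)² = 2296 J.

ΔKE lost ≈ 13.1 J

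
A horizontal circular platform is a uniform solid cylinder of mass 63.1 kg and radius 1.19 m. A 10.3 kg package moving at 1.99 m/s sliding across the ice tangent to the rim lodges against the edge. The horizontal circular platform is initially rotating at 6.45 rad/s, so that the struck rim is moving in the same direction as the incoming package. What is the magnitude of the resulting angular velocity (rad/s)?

|ω_f| ≈ 5.27 rad/s

About the central axle the impulsive forces during the collision are internal, so angular momentum about that axis is conserved.
I_p = ½(63.1)(1.19)² = 44.68 kg·m². Taking the sense of the package's angular momentum as positive, L_{package} = m v R = (10.3)(1.99)(1.19) = 24.39 kg·m²/s.
L_i = +I_p ω_p + m v R = +(44.68)(6.45) + 24.39 = 312.6 kg·m²/s.
After sticking, I_f = I_p + m R² = 44.68 + (10.3)(1.19)² = 59.26 kg·m².
ω_f = L_i / I_f = 312.6 / 59.26 = 5.274 rad/s.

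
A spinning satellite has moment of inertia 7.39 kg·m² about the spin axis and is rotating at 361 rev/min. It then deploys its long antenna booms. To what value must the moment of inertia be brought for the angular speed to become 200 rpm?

With no external torque about the axis, L is conserved: I₁ω₁ = I₂ω₂.
I₂ = I₁ω₁ / ω₂ = (7.39)(361) / (200) = 13.34 kg·m².

I₂ ≈ 13.3 kg·m²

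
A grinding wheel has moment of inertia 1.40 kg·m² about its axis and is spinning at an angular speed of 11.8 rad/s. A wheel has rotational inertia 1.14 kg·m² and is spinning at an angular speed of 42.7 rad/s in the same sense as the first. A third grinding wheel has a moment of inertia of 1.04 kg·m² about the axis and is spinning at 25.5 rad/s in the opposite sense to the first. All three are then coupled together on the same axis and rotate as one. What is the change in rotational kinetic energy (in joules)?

The coupling torques are internal; angular momentum about the shared axis is conserved.
Taking A's sense as positive: L = (1.400)(11.8) + (1.140)(42.7) − (1.040)(25.5) = 38.68 kg·m²·rad/s.
Combined I = 1.400 + 1.140 + 1.040 = 3.580 kg·m².
ω_f = L / I = 38.68 / 3.580 = 10.80 rad/s.
KE_i = ½ΣIω² = 1475 J; KE_f = ½(3.580)(10.80)² = 208.9 J.

ΔKE ≈ -1270 J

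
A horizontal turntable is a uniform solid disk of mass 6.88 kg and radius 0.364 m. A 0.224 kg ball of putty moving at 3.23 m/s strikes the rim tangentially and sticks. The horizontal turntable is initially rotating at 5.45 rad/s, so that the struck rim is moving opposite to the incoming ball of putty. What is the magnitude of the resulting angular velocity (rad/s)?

|ω_f| ≈ 4.57 rad/s

About the axle the impulsive forces during the collision are internal, so angular momentum about that axis is conserved.
I_p = ½(6.88)(0.364)² = 0.4558 kg·m². Taking the sense of the ball of putty's angular momentum as positive, L_{ball} = m v R = (0.224)(3.23)(0.364) = 0.2634 kg·m²/s.
L_i = −I_p ω_p + m v R = −(0.4558)(5.45) + 0.2634 = -2.221 kg·m²/s.
After sticking, I_f = I_p + m R² = 0.4558 + (0.224)(0.364)² = 0.4855 kg·m².
ω_f = L_i / I_f = -2.221 / 0.4855 = -4.574 rad/s.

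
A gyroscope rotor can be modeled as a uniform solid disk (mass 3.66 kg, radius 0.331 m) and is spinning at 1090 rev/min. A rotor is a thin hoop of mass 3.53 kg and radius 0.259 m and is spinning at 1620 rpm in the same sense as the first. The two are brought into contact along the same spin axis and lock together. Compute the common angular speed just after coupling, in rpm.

The coupling torques are internal; angular momentum about the shared axis is conserved.
Moments of inertia: I_A = ½(3.66)(0.331)² = 0.2005 kg·m²; I_B = (3.53)(0.259)² = 0.2368 kg·m².
Taking A's sense as positive: L = (0.2005)(1090) + (0.2368)(1620) = 602.2 kg·m²·rpm.
Combined I = 0.2005 + 0.2368 = 0.4373 kg·m².
ω_f = L / I = 602.2 / 0.4373 = 1377 rpm.

|ω_f| ≈ 1380 rpm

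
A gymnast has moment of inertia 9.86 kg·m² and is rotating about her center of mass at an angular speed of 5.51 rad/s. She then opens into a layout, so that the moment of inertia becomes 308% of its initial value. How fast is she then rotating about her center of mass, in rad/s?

ω₂ ≈ 1.79 rad/s

No external torque acts about the spin axis, so angular momentum is conserved.
I₂ = 3.08 × 9.86 = 30.37 kg·m².
ω₂ = I₁ω₁ / I₂ = (9.860)(5.51 rad/s) / (30.37) = 1.789 rad/s.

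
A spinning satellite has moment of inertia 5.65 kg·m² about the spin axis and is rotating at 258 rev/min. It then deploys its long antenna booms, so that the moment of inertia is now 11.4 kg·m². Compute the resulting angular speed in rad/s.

ω₂ ≈ 13.4 rad/s

No external torque acts about the spin axis, so angular momentum is conserved.
ω₂ = I₁ω₁ / I₂ = (5.650)(258 rpm) / (11.40) = 127.9 rpm = 13.39 rad/s.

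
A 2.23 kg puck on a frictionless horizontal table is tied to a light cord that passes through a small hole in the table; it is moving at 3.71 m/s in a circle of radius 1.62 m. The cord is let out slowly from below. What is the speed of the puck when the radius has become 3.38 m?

v₂ ≈ 1.78 m/s

The only horizontal force on the mass is along the cord (radial), so it exerts no torque about the hole and angular momentum m v r is conserved.
v₂ = v₁ r₁ / r₂ = (3.71)(1.62) / (3.38) = 1.778 m/s.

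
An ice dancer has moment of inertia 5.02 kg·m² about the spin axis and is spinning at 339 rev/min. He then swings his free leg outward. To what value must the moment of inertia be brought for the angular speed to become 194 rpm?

I₂ ≈ 8.77 kg·m²

Angular momentum about the spin axis is conserved since the torque about it is zero.
I₂ = I₁ω₁ / ω₂ = (5.02)(339) / (194) = 8.772 kg·m².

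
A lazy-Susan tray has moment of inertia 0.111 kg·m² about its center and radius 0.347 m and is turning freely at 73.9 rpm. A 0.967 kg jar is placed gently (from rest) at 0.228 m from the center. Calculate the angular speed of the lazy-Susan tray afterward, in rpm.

ω_f ≈ 50.9 rpm

The added mass arrives with no angular momentum about the center, and any external torque about the center is negligible, so the system's angular momentum is conserved.
Added inertia Σmr² = (0.967)(0.228)² = 0.05027 kg·m²; I_f = 0.1110 + 0.05027 = 0.1613 kg·m².
ω_f = I_p ω_i / I_f = (0.1110)(73.9) / 0.1613 = 50.86 rpm.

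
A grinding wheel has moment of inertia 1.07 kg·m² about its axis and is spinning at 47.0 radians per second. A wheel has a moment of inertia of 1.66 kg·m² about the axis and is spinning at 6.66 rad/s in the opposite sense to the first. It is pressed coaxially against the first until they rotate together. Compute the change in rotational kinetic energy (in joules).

No external torque acts about the common axis, so total angular momentum is conserved.
Taking A's sense as positive: L = (1.070)(47.0) − (1.660)(6.66) = 39.23 kg·m²·rad/s.
Combined I = 1.070 + 1.660 = 2.730 kg·m².
ω_f = L / I = 39.23 / 2.730 = 14.37 rad/s.
KE_i = ½ΣIω² = 1219 J; KE_f = ½(2.730)(14.37)² = 281.9 J.

ΔKE ≈ -937 J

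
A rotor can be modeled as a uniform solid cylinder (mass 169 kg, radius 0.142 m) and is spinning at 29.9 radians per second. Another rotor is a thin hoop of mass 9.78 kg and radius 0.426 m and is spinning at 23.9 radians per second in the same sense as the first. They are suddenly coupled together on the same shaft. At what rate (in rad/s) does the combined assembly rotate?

No external torque acts about the common axis, so total angular momentum is conserved.
Moments of inertia: I_A = ½(169)(0.142)² = 1.704 kg·m²; I_B = (9.78)(0.426)² = 1.775 kg·m².
Taking A's sense as positive: L = (1.704)(29.9) + (1.775)(23.9) = 93.36 kg·m²·rad/s.
Combined I = 1.704 + 1.775 = 3.479 kg·m².
ω_f = L / I = 93.36 / 3.479 = 26.84 rad/s.

|ω_f| ≈ 26.8 rad/s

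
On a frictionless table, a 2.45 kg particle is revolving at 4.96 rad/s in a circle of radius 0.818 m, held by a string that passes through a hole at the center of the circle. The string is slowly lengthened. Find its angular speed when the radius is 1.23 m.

The constraining force is radial, so m r² ω about the center is conserved.
ω₂ = ω₁ (r₁/r₂)² = (4.96)(0.818/1.23)² = 2.194 rad/s.

ω₂ ≈ 2.19 rad/s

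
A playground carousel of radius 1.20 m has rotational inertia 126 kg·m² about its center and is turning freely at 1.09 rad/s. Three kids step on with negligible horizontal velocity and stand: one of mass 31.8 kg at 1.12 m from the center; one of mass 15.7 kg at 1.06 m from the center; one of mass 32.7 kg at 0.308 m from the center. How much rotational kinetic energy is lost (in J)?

No external torque acts about the center; L_before = L_after.
Added inertia Σmr² = (31.8)(1.12)² + (15.7)(1.06)² + (32.7)(0.308)² = 60.63 kg·m²; I_f = 126.0 + 60.63 = 186.6 kg·m².
ω_f = I_p ω_i / I_f = (126.0)(1.09) / 186.6 = 0.7359 rad/s.
KE_i = ½(126.0)(1.090 rad/s)² = 74.85 J; KE_f = ½(186.6)(0.7359)² = 50.53 J.

energy lost ≈ 24.3 J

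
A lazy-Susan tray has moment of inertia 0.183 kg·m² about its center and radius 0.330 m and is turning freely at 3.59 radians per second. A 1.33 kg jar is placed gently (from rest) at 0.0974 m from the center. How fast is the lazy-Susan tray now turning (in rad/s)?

The added mass arrives with no angular momentum about the center, and any external torque about the center is negligible, so the system's angular momentum is conserved.
Added inertia Σmr² = (1.33)(0.0974)² = 0.01262 kg·m²; I_f = 0.1830 + 0.01262 = 0.1956 kg·m².
ω_f = I_p ω_i / I_f = (0.1830)(3.59) / 0.1956 = 3.358 rad/s.

ω_f ≈ 3.36 rad/s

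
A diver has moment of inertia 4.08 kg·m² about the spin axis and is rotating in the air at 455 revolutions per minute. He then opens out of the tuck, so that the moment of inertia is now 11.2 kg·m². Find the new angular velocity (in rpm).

ω₂ ≈ 166 rpm

No external torque acts about the spin axis, so angular momentum is conserved.
ω₂ = I₁ω₁ / I₂ = (4.080)(455 rpm) / (11.20) = 165.8 rpm.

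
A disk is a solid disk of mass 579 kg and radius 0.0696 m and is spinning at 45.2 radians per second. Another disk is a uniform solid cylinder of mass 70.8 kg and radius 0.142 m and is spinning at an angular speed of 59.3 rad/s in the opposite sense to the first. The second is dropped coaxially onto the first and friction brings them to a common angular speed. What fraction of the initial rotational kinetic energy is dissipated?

The coupling torques are internal; angular momentum about the shared axis is conserved.
Moments of inertia: I_A = ½(579)(0.0696)² = 1.402 kg·m²; I_B = ½(70.8)(0.142)² = 0.7138 kg·m².
Taking A's sense as positive: L = (1.402)(45.2) − (0.7138)(59.3) = 21.06 kg·m²·rad/s.
Combined I = 1.402 + 0.7138 = 2.116 kg·m².
ω_f = L / I = 21.06 / 2.116 = 9.951 rad/s.
KE_i = ½ΣIω² = 2688 J; KE_f = ½(2.116)(9.951)² = 104.8 J.
Fraction dissipated = (KE_i − KE_f)/KE_i = 0.9610.

fraction ≈ 0.961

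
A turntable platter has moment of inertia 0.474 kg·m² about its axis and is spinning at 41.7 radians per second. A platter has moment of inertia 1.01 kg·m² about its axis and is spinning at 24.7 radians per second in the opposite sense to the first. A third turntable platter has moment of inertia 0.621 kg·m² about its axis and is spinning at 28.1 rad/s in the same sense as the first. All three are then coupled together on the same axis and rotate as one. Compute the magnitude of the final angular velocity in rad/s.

|ω_f| ≈ 5.83 rad/s

The coupling torques are internal; angular momentum about the shared axis is conserved.
Taking A's sense as positive: L = (0.4740)(41.7) − (1.010)(24.7) + (0.6210)(28.1) = 12.27 kg·m²·rad/s.
Combined I = 0.4740 + 1.010 + 0.6210 = 2.105 kg·m².
ω_f = L / I = 12.27 / 2.105 = 5.828 rad/s.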